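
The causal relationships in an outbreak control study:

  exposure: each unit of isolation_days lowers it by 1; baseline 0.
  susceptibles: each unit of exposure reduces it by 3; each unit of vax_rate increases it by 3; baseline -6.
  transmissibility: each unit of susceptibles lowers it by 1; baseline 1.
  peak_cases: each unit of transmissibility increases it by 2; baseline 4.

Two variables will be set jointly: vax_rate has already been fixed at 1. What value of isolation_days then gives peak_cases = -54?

With vax_rate held at 1:
Substituting into the susceptibles equation gives susceptibles = 3*isolation_days - 3.
Substituting into the transmissibility equation gives transmissibility = -3*isolation_days + 4.
Substituting into the peak_cases equation gives peak_cases = -6*isolation_days + 12.
Solve -6*isolation_days + 12 = -54: isolation_days = (-54 - 12) / -6 = 11.

isolation_days = 11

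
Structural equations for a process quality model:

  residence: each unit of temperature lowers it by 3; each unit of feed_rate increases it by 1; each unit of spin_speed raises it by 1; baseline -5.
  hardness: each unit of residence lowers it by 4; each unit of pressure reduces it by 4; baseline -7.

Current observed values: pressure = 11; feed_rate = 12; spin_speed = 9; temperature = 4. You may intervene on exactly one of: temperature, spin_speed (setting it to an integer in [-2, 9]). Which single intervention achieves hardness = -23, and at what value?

set spin_speed = -2

Intervening on temperature: hardness = 12*temperature - 115. Reaching -23 requires temperature = 23/3, not an integer.
Intervening on spin_speed: with other inputs at their observed values, hardness = -4*spin_speed - 31. Solving for -23 gives spin_speed = -2, within [-2, 9].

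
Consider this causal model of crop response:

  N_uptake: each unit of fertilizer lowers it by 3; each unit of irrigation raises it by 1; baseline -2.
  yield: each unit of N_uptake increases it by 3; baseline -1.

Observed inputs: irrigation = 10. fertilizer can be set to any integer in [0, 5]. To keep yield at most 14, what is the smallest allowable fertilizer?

fertilizer = 1

Substituting into the N_uptake equation gives N_uptake = -3*fertilizer + 8.
So yield = -9*fertilizer + 23.
Require -9*fertilizer + 23 ≤ 14, so fertilizer ≥ 1.
The smallest integer in [0, 5] satisfying this is 1.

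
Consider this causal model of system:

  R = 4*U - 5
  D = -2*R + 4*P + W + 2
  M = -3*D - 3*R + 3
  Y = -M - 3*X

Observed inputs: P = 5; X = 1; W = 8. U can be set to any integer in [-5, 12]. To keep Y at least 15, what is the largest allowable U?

U = 7

Substituting into the D equation gives D = -8*U + 40.
This gives M = 12*U - 102.
Y becomes -12*U + 99.
Require -12*U + 99 ≥ 15, so U ≤ 7.
The largest integer in [-5, 12] satisfying this is 7.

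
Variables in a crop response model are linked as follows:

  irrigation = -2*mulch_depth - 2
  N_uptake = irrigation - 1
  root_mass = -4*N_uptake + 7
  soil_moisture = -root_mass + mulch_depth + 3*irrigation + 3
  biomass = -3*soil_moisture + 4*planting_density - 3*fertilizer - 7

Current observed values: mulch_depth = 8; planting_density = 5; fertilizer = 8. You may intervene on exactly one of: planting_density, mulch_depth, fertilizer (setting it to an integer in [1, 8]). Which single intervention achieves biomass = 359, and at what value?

Intervening on planting_density: with other inputs at their observed values, biomass = 4*planting_density + 347. Solving for 359 gives planting_density = 3, within [1, 8].
Intervening on mulch_depth: biomass = 39*mulch_depth + 55. Reaching 359 requires mulch_depth = 304/39, not an integer.
Intervening on fertilizer: biomass = -3*fertilizer + 391. Reaching 359 requires fertilizer = 32/3, not an integer.

set planting_density = 3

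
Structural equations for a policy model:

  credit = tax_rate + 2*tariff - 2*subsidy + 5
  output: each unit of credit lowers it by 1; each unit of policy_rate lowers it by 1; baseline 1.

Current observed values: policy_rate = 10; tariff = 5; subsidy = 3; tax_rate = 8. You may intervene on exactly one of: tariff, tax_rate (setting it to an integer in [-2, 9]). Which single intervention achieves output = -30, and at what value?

Intervening on tariff: with other inputs at their observed values, output = -2*tariff - 16. Solving for -30 gives tariff = 7, within [-2, 9].
Intervening on tax_rate: output = -tax_rate - 18. Reaching -30 requires tax_rate = 12, outside [-2, 9].

set tariff = 7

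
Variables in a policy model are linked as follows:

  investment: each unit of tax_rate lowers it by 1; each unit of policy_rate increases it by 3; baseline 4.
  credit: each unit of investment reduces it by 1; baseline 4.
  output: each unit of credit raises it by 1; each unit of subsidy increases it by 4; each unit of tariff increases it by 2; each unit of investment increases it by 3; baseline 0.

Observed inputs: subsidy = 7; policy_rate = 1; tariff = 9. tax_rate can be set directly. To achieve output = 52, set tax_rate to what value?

tax_rate = 6

Substituting into the investment equation gives investment = -tax_rate + 7.
Substituting into the credit equation gives credit = tax_rate - 3.
Substituting into the output equation gives output = -2*tax_rate + 64.
Solve -2*tax_rate + 64 = 52: tax_rate = (52 - 64) / -2 = 6.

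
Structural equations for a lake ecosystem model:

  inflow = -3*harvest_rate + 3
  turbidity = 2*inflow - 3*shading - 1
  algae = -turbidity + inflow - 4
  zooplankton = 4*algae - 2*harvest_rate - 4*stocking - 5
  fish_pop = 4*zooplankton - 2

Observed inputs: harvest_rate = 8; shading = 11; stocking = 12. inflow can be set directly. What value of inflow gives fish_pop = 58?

Intervening on inflow fixes its value directly, overriding its dependence on harvest_rate.
Substituting into the turbidity equation gives turbidity = 2*inflow - 34.
algae becomes -inflow + 30.
So zooplankton = -4*inflow + 51.
Substituting into the fish_pop equation gives fish_pop = -16*inflow + 202.
Solve -16*inflow + 202 = 58: inflow = (58 - 202) / -16 = 9.

inflow = 9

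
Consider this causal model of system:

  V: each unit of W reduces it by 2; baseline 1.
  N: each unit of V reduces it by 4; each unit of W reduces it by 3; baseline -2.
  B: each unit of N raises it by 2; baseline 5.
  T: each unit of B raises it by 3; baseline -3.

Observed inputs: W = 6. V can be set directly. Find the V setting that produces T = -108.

V = 0

Intervening on V fixes its value directly, overriding its dependence on W.
Substituting into the N equation gives N = -4*V - 20.
Substituting into the B equation gives B = -8*V - 35.
So T = -24*V - 108.
Solve -24*V - 108 = -108: V = (-108 + 108) / -24 = 0.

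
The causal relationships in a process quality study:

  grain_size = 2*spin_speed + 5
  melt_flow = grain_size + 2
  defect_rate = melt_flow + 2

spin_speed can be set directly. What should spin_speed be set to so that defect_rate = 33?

spin_speed = 12

Substituting into the melt_flow equation gives melt_flow = 2*spin_speed + 7.
So defect_rate = 2*spin_speed + 9.
Solve 2*spin_speed + 9 = 33: spin_speed = (33 - 9) / 2 = 12.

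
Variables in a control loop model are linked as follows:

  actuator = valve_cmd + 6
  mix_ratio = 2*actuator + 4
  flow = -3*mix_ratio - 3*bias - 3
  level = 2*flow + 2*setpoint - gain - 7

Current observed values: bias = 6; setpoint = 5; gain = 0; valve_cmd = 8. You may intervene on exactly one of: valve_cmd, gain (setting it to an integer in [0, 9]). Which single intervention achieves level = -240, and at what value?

set gain = 9

Intervening on valve_cmd: level = -12*valve_cmd - 135. Reaching -240 requires valve_cmd = 35/4, not an integer.
Intervening on gain: with other inputs at their observed values, level = -gain - 231. Solving for -240 gives gain = 9, within [0, 9].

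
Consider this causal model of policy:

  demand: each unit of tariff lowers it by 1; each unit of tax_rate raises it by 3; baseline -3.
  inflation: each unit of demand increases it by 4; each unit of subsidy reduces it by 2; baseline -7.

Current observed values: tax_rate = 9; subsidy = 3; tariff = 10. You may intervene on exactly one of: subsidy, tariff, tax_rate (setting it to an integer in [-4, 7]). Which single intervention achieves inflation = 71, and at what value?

Intervening on subsidy: inflation = -2*subsidy + 49. Reaching 71 requires subsidy = -11, outside [-4, 7].
Intervening on tariff: with other inputs at their observed values, inflation = -4*tariff + 83. Solving for 71 gives tariff = 3, within [-4, 7].
Intervening on tax_rate: inflation = 12*tax_rate - 65. Reaching 71 requires tax_rate = 34/3, not an integer.

set tariff = 3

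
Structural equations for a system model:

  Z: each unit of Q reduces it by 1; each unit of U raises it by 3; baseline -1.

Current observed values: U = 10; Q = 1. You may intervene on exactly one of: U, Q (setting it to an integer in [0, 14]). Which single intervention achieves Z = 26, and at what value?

set Q = 3

Intervening on U: Z = 3*U - 2. Reaching 26 requires U = 28/3, not an integer.
Intervening on Q: with other inputs at their observed values, Z = -Q + 29. Solving for 26 gives Q = 3, within [0, 14].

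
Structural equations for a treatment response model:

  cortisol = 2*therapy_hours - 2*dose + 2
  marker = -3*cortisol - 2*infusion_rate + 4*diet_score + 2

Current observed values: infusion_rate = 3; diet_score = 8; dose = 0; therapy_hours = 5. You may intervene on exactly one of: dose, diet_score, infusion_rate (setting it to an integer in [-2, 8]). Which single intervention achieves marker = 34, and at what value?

set dose = 7

Intervening on dose: with other inputs at their observed values, marker = 6*dose - 8. Solving for 34 gives dose = 7, within [-2, 8].
Intervening on diet_score: marker = 4*diet_score - 40. Reaching 34 requires diet_score = 37/2, not an integer.
Intervening on infusion_rate: marker = -2*infusion_rate - 2. Reaching 34 requires infusion_rate = -18, outside [-2, 8].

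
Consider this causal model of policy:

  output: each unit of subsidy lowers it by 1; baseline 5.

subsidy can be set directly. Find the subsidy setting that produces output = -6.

subsidy = 11

Solve -subsidy + 5 = -6: subsidy = (-6 - 5) / -1 = 11.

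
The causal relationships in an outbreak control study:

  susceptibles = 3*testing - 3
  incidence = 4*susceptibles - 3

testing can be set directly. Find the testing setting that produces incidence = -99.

Substituting into the incidence equation gives incidence = 12*testing - 15.
Solve 12*testing - 15 = -99: testing = (-99 + 15) / 12 = -7.

testing = -7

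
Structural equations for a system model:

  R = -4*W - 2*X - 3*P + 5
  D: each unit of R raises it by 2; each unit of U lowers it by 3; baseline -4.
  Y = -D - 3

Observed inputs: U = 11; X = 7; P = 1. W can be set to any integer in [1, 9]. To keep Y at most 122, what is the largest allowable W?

Substituting into the R equation gives R = -4*W - 12.
Substituting into the D equation gives D = -8*W - 61.
Substituting into the Y equation gives Y = 8*W + 58.
Require 8*W + 58 ≤ 122, so W ≤ 8.
The largest integer in [1, 9] satisfying this is 8.

W = 8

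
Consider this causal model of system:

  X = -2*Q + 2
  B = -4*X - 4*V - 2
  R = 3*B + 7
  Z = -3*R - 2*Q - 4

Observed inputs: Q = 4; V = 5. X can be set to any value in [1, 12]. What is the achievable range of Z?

Intervening on X fixes its value directly, overriding its dependence on Q.
Substituting into the B equation gives B = -4*X - 22.
R becomes -12*X - 59.
Substituting into the Z equation gives Z = 36*X + 165.
Linear in X, so extremes are at the endpoints: X = 1 gives Z = 201; X = 12 gives Z = 597.

201 to 597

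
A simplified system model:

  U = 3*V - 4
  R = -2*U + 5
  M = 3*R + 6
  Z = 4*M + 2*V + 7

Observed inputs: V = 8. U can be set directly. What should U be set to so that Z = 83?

U = 1

Intervening on U fixes its value directly, overriding its dependence on V.
Substituting into the M equation gives M = -6*U + 21.
So Z = -24*U + 107.
Solve -24*U + 107 = 83: U = (83 - 107) / -24 = 1.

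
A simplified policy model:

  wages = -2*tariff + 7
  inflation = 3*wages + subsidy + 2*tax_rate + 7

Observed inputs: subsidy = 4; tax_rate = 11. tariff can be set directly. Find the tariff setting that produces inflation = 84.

tariff = -5

Substituting into the inflation equation gives inflation = -6*tariff + 54.
Solve -6*tariff + 54 = 84: tariff = (84 - 54) / -6 = -5.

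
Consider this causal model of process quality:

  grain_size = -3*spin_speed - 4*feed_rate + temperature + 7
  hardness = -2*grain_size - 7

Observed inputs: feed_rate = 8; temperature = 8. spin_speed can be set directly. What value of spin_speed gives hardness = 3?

spin_speed = -4

Substituting into the grain_size equation gives grain_size = -3*spin_speed - 17.
Substituting into the hardness equation gives hardness = 6*spin_speed + 27.
Solve 6*spin_speed + 27 = 3: spin_speed = (3 - 27) / 6 = -4.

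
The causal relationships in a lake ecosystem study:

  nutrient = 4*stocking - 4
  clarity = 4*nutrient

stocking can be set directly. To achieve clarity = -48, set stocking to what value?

stocking = -2

Substituting into the clarity equation gives clarity = 16*stocking - 16.
Solve 16*stocking - 16 = -48: stocking = (-48 + 16) / 16 = -2.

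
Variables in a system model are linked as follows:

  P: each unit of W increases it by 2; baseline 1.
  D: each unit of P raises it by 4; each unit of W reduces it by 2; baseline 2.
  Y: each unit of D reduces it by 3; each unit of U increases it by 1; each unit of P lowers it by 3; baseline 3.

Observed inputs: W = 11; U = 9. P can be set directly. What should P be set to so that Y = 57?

Intervening on P fixes its value directly, overriding its dependence on W.
Substituting into the D equation gives D = 4*P - 20.
So Y = -15*P + 72.
Solve -15*P + 72 = 57: P = (57 - 72) / -15 = 1.

P = 1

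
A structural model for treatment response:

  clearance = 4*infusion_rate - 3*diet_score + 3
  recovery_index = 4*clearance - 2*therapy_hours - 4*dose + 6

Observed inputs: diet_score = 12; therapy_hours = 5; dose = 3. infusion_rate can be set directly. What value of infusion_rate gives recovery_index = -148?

infusion_rate = 0

Substituting into the clearance equation gives clearance = 4*infusion_rate - 33.
So recovery_index = 16*infusion_rate - 148.
Solve 16*infusion_rate - 148 = -148: infusion_rate = (-148 + 148) / 16 = 0.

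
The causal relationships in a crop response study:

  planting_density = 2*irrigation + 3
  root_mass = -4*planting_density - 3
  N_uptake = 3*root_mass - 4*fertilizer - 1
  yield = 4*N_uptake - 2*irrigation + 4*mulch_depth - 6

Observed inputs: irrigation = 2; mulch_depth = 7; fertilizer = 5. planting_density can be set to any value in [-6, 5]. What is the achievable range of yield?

Intervening on planting_density fixes its value directly, overriding its dependence on irrigation.
Substituting into the N_uptake equation gives N_uptake = -12*planting_density - 30.
This gives yield = -48*planting_density - 102.
Linear in planting_density, so extremes are at the endpoints: planting_density = -6 gives yield = 186; planting_density = 5 gives yield = -342.

-342 to 186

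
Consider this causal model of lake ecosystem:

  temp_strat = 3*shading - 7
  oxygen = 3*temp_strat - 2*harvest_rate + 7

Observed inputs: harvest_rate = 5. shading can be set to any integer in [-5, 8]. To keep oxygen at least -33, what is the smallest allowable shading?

shading = -1

Substituting into the oxygen equation gives oxygen = 9*shading - 24.
Require 9*shading - 24 ≥ -33, so shading ≥ -1.
The smallest integer in [-5, 8] satisfying this is -1.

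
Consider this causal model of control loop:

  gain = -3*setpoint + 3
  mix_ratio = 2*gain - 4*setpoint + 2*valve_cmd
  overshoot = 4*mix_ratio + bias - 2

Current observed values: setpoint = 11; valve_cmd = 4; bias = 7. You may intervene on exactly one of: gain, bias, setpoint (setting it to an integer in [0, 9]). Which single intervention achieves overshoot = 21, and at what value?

Intervening on gain: overshoot = 8*gain - 139. Reaching 21 requires gain = 20, outside [0, 9].
Intervening on bias: overshoot = bias - 386. Reaching 21 requires bias = 407, outside [0, 9].
Intervening on setpoint: with other inputs at their observed values, overshoot = -40*setpoint + 61. Solving for 21 gives setpoint = 1, within [0, 9].

set setpoint = 1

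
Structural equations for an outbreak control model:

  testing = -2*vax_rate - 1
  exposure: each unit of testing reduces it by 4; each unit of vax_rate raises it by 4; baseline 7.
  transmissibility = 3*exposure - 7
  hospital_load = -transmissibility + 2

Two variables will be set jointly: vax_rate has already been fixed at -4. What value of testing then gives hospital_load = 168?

testing = 11

With vax_rate held at -4:
Intervening on testing fixes its value directly, overriding its dependence on vax_rate.
Substituting into the exposure equation gives exposure = -4*testing - 9.
transmissibility becomes -12*testing - 34.
This gives hospital_load = 12*testing + 36.
Solve 12*testing + 36 = 168: testing = (168 - 36) / 12 = 11.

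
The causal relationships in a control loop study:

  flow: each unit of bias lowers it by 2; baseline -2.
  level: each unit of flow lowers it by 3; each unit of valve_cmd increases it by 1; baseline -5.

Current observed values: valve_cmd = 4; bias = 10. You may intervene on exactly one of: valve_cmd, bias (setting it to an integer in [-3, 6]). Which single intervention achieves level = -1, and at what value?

Intervening on valve_cmd: level = valve_cmd + 61. Reaching -1 requires valve_cmd = -62, outside [-3, 6].
Intervening on bias: with other inputs at their observed values, level = 6*bias + 5. Solving for -1 gives bias = -1, within [-3, 6].

set bias = -1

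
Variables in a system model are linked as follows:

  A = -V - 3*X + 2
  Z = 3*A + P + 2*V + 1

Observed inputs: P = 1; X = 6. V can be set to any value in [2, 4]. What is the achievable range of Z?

Substituting into the A equation gives A = -V - 16.
Substituting into the Z equation gives Z = -V - 46.
Linear in V, so extremes are at the endpoints: V = 2 gives Z = -48; V = 4 gives Z = -50.

-50 to -48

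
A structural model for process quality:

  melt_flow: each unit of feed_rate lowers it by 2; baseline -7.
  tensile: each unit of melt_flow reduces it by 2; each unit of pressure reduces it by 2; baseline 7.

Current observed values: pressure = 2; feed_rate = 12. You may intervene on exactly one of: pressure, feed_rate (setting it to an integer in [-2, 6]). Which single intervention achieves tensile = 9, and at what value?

set feed_rate = -2

Intervening on pressure: tensile = -2*pressure + 69. Reaching 9 requires pressure = 30, outside [-2, 6].
Intervening on feed_rate: with other inputs at their observed values, tensile = 4*feed_rate + 17. Solving for 9 gives feed_rate = -2, within [-2, 6].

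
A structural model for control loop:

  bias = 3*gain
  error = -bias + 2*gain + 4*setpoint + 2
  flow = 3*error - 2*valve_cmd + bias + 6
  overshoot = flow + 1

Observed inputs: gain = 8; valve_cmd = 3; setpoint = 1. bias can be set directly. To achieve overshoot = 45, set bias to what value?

bias = 11

Intervening on bias fixes its value directly, overriding its dependence on gain.
Substituting into the error equation gives error = -bias + 22.
Substituting into the flow equation gives flow = -2*bias + 66.
So overshoot = -2*bias + 67.
Solve -2*bias + 67 = 45: bias = (45 - 67) / -2 = 11.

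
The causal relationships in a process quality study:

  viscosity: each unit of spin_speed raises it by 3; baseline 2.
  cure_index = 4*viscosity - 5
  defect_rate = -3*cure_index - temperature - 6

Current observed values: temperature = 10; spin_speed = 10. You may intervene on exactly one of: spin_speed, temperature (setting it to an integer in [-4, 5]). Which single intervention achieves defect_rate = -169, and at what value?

set spin_speed = 4

Intervening on spin_speed: with other inputs at their observed values, defect_rate = -36*spin_speed - 25. Solving for -169 gives spin_speed = 4, within [-4, 5].
Intervening on temperature: defect_rate = -temperature - 375. Reaching -169 requires temperature = -206, outside [-4, 5].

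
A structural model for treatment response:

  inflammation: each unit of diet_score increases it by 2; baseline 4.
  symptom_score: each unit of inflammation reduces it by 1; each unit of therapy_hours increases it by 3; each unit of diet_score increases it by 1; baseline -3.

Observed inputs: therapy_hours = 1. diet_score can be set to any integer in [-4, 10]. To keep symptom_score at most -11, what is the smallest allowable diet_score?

diet_score = 7

Substituting into the symptom_score equation gives symptom_score = -diet_score - 4.
Require -diet_score - 4 ≤ -11, so diet_score ≥ 7.
The smallest integer in [-4, 10] satisfying this is 7.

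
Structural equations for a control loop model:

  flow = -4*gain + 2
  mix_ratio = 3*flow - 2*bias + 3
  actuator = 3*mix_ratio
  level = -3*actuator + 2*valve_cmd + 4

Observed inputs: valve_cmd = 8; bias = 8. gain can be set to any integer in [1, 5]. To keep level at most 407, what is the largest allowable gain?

Substituting into the mix_ratio equation gives mix_ratio = -12*gain - 7.
This gives actuator = -36*gain - 21.
level becomes 108*gain + 83.
Require 108*gain + 83 ≤ 407, so gain ≤ 3.
The largest integer in [1, 5] satisfying this is 3.

gain = 3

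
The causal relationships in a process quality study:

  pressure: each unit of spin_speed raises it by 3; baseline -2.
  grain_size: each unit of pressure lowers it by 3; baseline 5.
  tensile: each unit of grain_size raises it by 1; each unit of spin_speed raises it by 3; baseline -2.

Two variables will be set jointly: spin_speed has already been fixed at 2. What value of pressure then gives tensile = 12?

With spin_speed held at 2:
Intervening on pressure fixes its value directly, overriding its dependence on spin_speed.
Substituting into the tensile equation gives tensile = -3*pressure + 9.
Solve -3*pressure + 9 = 12: pressure = (12 - 9) / -3 = -1.

pressure = -1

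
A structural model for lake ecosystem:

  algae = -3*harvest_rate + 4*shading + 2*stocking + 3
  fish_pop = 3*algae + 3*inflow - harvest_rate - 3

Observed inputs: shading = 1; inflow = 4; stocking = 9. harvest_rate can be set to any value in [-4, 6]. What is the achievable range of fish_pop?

Substituting into the algae equation gives algae = -3*harvest_rate + 25.
This gives fish_pop = -10*harvest_rate + 84.
Linear in harvest_rate, so extremes are at the endpoints: harvest_rate = -4 gives fish_pop = 124; harvest_rate = 6 gives fish_pop = 24.

24 to 124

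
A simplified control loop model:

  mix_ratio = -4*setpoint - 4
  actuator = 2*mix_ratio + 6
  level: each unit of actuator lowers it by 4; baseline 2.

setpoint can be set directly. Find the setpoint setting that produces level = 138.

Substituting into the actuator equation gives actuator = -8*setpoint - 2.
Substituting into the level equation gives level = 32*setpoint + 10.
Solve 32*setpoint + 10 = 138: setpoint = (138 - 10) / 32 = 4.

setpoint = 4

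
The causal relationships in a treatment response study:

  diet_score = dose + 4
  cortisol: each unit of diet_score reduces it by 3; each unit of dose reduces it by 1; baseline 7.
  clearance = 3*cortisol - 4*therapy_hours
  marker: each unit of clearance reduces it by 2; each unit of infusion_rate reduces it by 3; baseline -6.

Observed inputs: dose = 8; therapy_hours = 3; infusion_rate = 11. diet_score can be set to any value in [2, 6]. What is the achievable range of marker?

Intervening on diet_score fixes its value directly, overriding its dependence on dose.
Substituting into the cortisol equation gives cortisol = -3*diet_score - 1.
Substituting into the clearance equation gives clearance = -9*diet_score - 15.
So marker = 18*diet_score - 9.
Linear in diet_score, so extremes are at the endpoints: diet_score = 2 gives marker = 27; diet_score = 6 gives marker = 99.

27 to 99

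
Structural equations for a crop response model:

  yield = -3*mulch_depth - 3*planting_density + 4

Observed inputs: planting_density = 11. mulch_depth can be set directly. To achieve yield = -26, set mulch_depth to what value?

Substituting into the yield equation gives yield = -3*mulch_depth - 29.
Solve -3*mulch_depth - 29 = -26: mulch_depth = (-26 + 29) / -3 = -1.

mulch_depth = -1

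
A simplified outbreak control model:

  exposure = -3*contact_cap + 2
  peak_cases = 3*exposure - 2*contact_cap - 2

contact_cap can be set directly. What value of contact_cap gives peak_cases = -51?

Substituting into the peak_cases equation gives peak_cases = -11*contact_cap + 4.
Solve -11*contact_cap + 4 = -51: contact_cap = (-51 - 4) / -11 = 5.

contact_cap = 5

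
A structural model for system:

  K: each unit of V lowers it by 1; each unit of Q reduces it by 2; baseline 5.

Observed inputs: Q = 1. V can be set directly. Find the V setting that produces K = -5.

Substituting into the K equation gives K = -V + 3.
Solve -V + 3 = -5: V = (-5 - 3) / -1 = 8.

V = 8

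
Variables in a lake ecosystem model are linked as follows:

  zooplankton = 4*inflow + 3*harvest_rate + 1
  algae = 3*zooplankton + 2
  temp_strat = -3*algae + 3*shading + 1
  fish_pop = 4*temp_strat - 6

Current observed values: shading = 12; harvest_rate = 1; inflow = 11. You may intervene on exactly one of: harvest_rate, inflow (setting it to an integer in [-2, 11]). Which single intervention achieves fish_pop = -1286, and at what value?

set harvest_rate = -2

Intervening on harvest_rate: with other inputs at their observed values, fish_pop = -108*harvest_rate - 1502. Solving for -1286 gives harvest_rate = -2, within [-2, 11].
Intervening on inflow: fish_pop = -144*inflow - 26. Reaching -1286 requires inflow = 35/4, not an integer.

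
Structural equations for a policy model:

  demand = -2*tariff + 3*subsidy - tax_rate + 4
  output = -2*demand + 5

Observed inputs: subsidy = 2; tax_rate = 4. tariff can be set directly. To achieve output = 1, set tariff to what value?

Substituting into the demand equation gives demand = -2*tariff + 6.
Substituting into the output equation gives output = 4*tariff - 7.
Solve 4*tariff - 7 = 1: tariff = (1 + 7) / 4 = 2.

tariff = 2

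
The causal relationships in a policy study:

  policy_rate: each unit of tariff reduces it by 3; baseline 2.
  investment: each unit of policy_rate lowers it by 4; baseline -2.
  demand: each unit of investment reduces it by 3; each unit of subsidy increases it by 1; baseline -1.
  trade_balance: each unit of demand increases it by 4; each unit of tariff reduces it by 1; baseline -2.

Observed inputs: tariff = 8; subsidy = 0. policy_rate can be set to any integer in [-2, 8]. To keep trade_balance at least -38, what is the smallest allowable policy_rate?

policy_rate = -1

Intervening on policy_rate fixes its value directly, overriding its dependence on tariff.
Substituting into the demand equation gives demand = 12*policy_rate + 5.
Substituting into the trade_balance equation gives trade_balance = 48*policy_rate + 10.
Require 48*policy_rate + 10 ≥ -38, so policy_rate ≥ -1.
The smallest integer in [-2, 8] satisfying this is -1.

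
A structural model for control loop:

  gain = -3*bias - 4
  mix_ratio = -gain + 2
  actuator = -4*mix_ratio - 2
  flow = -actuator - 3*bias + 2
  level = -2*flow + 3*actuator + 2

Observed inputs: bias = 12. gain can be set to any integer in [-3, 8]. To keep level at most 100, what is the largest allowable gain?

Intervening on gain fixes its value directly, overriding its dependence on bias.
Substituting into the actuator equation gives actuator = 4*gain - 10.
Substituting into the flow equation gives flow = -4*gain - 24.
Substituting into the level equation gives level = 20*gain + 20.
Require 20*gain + 20 ≤ 100, so gain ≤ 4.
The largest integer in [-3, 8] satisfying this is 4.

gain = 4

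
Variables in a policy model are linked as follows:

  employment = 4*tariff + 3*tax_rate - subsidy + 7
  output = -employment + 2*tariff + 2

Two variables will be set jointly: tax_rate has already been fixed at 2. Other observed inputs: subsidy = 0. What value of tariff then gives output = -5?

tariff = -3

With tax_rate held at 2:
Substituting into the employment equation gives employment = 4*tariff + 13.
So output = -2*tariff - 11.
Solve -2*tariff - 11 = -5: tariff = (-5 + 11) / -2 = -3.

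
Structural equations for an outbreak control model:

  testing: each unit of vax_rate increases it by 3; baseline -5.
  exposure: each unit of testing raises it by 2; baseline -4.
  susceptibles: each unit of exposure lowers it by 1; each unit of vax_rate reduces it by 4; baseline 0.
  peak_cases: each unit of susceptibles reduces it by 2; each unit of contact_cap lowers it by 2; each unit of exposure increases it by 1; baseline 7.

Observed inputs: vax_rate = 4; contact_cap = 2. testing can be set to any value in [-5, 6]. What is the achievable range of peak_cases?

-7 to 59

Intervening on testing fixes its value directly, overriding its dependence on vax_rate.
Substituting into the susceptibles equation gives susceptibles = -2*testing - 12.
This gives peak_cases = 6*testing + 23.
Linear in testing, so extremes are at the endpoints: testing = -5 gives peak_cases = -7; testing = 6 gives peak_cases = 59.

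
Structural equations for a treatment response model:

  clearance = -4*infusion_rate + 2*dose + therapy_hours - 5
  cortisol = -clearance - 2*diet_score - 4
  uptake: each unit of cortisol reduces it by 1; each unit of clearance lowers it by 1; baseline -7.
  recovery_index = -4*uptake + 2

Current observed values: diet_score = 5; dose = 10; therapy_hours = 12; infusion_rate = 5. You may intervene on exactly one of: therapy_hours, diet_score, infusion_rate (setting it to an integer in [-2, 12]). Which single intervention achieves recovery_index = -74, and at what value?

Intervening on therapy_hours: the paths from therapy_hours to recovery_index cancel (net effect zero), leaving recovery_index = -26; -74 is unreachable this way.
Intervening on diet_score: with other inputs at their observed values, recovery_index = -8*diet_score + 14. Solving for -74 gives diet_score = 11, within [-2, 12].
Intervening on infusion_rate: the paths from infusion_rate to recovery_index cancel (net effect zero), leaving recovery_index = -26; -74 is unreachable this way.

set diet_score = 11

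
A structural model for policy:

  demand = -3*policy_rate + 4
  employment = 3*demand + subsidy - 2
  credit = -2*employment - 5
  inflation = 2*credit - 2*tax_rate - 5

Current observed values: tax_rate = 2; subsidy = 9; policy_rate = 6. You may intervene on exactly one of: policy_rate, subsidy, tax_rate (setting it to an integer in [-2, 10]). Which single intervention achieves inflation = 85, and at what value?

Intervening on policy_rate: with other inputs at their observed values, inflation = 36*policy_rate - 95. Solving for 85 gives policy_rate = 5, within [-2, 10].
Intervening on subsidy: inflation = -4*subsidy + 157. Reaching 85 requires subsidy = 18, outside [-2, 10].
Intervening on tax_rate: inflation = -2*tax_rate + 125. Reaching 85 requires tax_rate = 20, outside [-2, 10].

set policy_rate = 5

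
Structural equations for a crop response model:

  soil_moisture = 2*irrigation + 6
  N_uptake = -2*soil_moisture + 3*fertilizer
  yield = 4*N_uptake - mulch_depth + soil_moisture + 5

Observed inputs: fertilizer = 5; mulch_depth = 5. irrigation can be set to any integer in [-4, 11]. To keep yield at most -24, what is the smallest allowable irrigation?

irrigation = 3

Substituting into the N_uptake equation gives N_uptake = -4*irrigation + 3.
Substituting into the yield equation gives yield = -14*irrigation + 18.
Require -14*irrigation + 18 ≤ -24, so irrigation ≥ 3.
The smallest integer in [-4, 11] satisfying this is 3.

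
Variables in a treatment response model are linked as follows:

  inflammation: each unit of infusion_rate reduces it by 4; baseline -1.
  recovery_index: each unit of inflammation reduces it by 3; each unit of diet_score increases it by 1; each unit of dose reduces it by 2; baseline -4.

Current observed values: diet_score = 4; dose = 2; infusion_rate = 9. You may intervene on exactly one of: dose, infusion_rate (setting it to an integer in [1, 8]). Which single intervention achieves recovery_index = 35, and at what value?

Intervening on dose: recovery_index = -2*dose + 111. Reaching 35 requires dose = 38, outside [1, 8].
Intervening on infusion_rate: with other inputs at their observed values, recovery_index = 12*infusion_rate - 1. Solving for 35 gives infusion_rate = 3, within [1, 8].

set infusion_rate = 3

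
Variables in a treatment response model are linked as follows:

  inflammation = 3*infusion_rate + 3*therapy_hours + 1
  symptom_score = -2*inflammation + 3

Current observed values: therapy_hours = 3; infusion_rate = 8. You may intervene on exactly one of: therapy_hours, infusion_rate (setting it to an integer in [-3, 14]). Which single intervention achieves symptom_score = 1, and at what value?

Intervening on therapy_hours: symptom_score = -6*therapy_hours - 47. Reaching 1 requires therapy_hours = -8, outside [-3, 14].
Intervening on infusion_rate: with other inputs at their observed values, symptom_score = -6*infusion_rate - 17. Solving for 1 gives infusion_rate = -3, within [-3, 14].

set infusion_rate = -3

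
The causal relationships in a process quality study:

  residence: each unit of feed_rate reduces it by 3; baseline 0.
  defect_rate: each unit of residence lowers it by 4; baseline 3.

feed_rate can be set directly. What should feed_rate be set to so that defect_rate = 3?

feed_rate = 0

Substituting into the defect_rate equation gives defect_rate = 12*feed_rate + 3.
Solve 12*feed_rate + 3 = 3: feed_rate = (3 - 3) / 12 = 0.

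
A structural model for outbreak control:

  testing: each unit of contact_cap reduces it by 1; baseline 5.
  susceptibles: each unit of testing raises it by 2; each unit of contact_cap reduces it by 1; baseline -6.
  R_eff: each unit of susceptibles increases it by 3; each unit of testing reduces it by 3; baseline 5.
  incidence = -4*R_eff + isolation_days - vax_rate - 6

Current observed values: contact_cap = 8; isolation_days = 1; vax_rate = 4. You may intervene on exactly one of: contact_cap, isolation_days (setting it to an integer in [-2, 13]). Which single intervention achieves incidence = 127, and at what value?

set contact_cap = 6

Intervening on contact_cap: with other inputs at their observed values, incidence = 24*contact_cap - 17. Solving for 127 gives contact_cap = 6, within [-2, 13].
Intervening on isolation_days: incidence = isolation_days + 174. Reaching 127 requires isolation_days = -47, outside [-2, 13].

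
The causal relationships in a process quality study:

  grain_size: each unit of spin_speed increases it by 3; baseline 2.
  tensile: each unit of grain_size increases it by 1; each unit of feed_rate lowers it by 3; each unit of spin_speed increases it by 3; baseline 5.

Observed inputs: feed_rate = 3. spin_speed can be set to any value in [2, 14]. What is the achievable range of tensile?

Substituting into the tensile equation gives tensile = 6*spin_speed - 2.
Linear in spin_speed, so extremes are at the endpoints: spin_speed = 2 gives tensile = 10; spin_speed = 14 gives tensile = 82.

10 to 82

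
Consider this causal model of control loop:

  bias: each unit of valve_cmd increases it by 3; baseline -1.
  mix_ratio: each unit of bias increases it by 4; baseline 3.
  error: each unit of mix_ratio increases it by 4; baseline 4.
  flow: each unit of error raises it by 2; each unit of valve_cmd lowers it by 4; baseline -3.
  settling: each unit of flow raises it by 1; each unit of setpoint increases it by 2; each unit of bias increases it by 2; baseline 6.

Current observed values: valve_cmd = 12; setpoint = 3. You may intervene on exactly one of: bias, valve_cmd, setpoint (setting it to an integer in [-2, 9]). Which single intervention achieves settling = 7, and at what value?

set valve_cmd = 0

Intervening on bias: settling = 34*bias - 7. Reaching 7 requires bias = 7/17, not an integer.
Intervening on valve_cmd: with other inputs at their observed values, settling = 98*valve_cmd + 7. Solving for 7 gives valve_cmd = 0, within [-2, 9].
Intervening on setpoint: settling = 2*setpoint + 1177. Reaching 7 requires setpoint = -585, outside [-2, 9].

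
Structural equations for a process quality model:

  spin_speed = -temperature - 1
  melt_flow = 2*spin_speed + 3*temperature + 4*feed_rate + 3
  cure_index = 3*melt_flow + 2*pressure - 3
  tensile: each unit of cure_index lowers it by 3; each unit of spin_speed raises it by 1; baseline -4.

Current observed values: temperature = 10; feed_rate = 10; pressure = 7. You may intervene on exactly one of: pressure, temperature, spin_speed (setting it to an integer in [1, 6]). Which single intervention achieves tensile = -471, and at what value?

Intervening on pressure: with other inputs at their observed values, tensile = -6*pressure - 465. Solving for -471 gives pressure = 1, within [1, 6].
Intervening on temperature: tensile = -10*temperature - 407. Reaching -471 requires temperature = 32/5, not an integer.
Intervening on spin_speed: tensile = -17*spin_speed - 694. Reaching -471 requires spin_speed = -223/17, not an integer.

set pressure = 1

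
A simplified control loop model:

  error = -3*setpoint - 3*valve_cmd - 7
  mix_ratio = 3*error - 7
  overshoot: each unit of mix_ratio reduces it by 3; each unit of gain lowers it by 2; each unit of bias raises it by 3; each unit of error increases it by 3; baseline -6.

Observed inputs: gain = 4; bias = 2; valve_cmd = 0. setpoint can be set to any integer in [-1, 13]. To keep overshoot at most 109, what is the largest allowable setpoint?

setpoint = 3

Substituting into the error equation gives error = -3*setpoint - 7.
This gives mix_ratio = -9*setpoint - 28.
Substituting into the overshoot equation gives overshoot = 18*setpoint + 55.
Require 18*setpoint + 55 ≤ 109, so setpoint ≤ 3.
The largest integer in [-1, 13] satisfying this is 3.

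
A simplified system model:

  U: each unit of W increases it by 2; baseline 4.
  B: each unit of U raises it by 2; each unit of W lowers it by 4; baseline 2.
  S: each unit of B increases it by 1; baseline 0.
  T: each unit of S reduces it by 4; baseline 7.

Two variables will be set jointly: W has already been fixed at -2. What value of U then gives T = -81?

With W held at -2:
Intervening on U fixes its value directly, overriding its dependence on W.
Substituting into the B equation gives B = 2*U + 10.
Substituting into the S equation gives S = 2*U + 10.
Substituting into the T equation gives T = -8*U - 33.
Solve -8*U - 33 = -81: U = (-81 + 33) / -8 = 6.

U = 6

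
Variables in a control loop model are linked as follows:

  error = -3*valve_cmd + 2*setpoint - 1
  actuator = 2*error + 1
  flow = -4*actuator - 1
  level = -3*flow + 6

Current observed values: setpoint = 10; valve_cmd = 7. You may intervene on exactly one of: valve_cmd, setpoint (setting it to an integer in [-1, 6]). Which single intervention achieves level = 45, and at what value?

set valve_cmd = 6

Intervening on valve_cmd: with other inputs at their observed values, level = -72*valve_cmd + 477. Solving for 45 gives valve_cmd = 6, within [-1, 6].
Intervening on setpoint: level = 48*setpoint - 507. Reaching 45 requires setpoint = 23/2, not an integer.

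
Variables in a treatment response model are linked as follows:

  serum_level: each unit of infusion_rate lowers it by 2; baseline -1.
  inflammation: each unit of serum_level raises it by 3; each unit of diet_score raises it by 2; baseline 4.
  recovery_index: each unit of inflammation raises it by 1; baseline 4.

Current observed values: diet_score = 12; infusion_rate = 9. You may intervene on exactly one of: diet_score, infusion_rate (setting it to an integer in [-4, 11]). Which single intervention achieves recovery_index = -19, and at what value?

set infusion_rate = 8

Intervening on diet_score: recovery_index = 2*diet_score - 49. Reaching -19 requires diet_score = 15, outside [-4, 11].
Intervening on infusion_rate: with other inputs at their observed values, recovery_index = -6*infusion_rate + 29. Solving for -19 gives infusion_rate = 8, within [-4, 11].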